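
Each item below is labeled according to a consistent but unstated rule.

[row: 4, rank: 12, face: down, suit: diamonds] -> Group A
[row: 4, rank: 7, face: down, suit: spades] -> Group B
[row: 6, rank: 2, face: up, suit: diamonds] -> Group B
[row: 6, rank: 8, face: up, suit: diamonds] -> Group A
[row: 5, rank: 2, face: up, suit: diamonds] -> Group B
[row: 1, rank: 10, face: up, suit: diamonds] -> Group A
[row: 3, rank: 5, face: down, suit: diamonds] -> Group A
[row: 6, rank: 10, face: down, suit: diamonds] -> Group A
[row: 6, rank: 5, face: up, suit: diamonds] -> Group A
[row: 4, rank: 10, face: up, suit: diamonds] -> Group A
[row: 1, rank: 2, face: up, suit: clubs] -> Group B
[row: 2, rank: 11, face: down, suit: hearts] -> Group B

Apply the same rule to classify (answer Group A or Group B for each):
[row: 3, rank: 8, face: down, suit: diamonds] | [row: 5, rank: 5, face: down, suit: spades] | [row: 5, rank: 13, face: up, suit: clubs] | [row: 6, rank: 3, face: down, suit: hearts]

Group A, Group B, Group B, Group B

The simplest hypothesis consistent with all the labels is: suit is diamonds AND rank ≥ 5.
[row: 3, rank: 8, face: down, suit: diamonds] — suit is diamonds, rank = 8, hence Group A. [row: 5, rank: 5, face: down, suit: spades] — suit is spades, rank = 5, hence Group B. [row: 5, rank: 13, face: up, suit: clubs] — suit is clubs, rank = 13, hence Group B. [row: 6, rank: 3, face: down, suit: hearts] — suit is hearts, rank = 3, hence Group B.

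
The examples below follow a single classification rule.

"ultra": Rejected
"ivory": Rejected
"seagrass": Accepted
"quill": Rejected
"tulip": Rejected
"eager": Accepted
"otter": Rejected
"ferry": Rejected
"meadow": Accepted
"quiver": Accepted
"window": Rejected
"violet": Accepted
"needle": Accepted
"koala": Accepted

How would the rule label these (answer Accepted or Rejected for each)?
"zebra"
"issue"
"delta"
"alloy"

Rejected, Accepted, Rejected, Rejected

The rule appears to be: has ≥ 3 vowels.
Rejected: "zebra", since 2 vowels. Accepted: "issue", since 3 vowels. Rejected: "delta", since 2 vowels. Rejected: "alloy", since 2 vowels.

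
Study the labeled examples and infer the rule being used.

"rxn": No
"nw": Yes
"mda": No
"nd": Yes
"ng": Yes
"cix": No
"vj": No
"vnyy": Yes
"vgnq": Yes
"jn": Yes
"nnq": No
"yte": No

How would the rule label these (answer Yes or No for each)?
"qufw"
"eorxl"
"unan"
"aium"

The pattern is that an item is 'Yes' exactly when: even length AND contains 'n'.
"qufw": length 4, no 'n', fails this test → No. "eorxl": length 5, no 'n', fails this test → No. "unan": length 4, has 'n', meets the rule → Yes. "aium": length 4, no 'n', fails this test → No.

No, No, Yes, No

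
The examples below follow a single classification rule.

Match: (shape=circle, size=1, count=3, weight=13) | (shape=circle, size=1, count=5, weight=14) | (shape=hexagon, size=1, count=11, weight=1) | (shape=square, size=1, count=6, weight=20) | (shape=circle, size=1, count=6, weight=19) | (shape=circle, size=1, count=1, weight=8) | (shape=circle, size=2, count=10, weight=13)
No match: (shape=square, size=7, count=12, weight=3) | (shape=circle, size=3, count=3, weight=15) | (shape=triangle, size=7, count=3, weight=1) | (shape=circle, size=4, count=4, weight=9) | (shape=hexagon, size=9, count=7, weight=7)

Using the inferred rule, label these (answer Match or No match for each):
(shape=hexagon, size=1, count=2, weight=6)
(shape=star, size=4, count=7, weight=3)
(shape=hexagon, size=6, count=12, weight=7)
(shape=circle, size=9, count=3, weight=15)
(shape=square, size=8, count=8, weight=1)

Match, No match, No match, No match, No match

The rule appears to be: size ≤ 2.
(shape=hexagon, size=1, count=2, weight=6): Match (size = 1). (shape=star, size=4, count=7, weight=3): No match (size = 4). (shape=hexagon, size=6, count=12, weight=7): No match (size = 6). (shape=circle, size=9, count=3, weight=15): No match (size = 9). (shape=square, size=8, count=8, weight=1): No match (size = 8).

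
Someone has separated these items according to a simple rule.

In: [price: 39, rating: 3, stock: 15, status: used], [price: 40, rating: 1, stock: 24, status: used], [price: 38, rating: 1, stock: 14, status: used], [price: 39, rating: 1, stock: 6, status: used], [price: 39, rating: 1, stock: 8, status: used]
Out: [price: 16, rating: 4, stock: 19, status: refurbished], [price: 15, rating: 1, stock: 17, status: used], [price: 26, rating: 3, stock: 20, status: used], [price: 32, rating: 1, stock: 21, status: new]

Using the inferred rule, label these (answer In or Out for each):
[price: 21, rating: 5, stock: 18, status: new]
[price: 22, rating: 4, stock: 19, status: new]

Out, Out

The simplest hypothesis consistent with all the labels is: price ≥ 38.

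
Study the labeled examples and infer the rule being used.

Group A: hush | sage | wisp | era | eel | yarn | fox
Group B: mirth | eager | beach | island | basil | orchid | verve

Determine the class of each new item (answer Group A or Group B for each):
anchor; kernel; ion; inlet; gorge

The simplest hypothesis consistent with all the labels is: length ≤ 4.

Group B, Group B, Group A, Group B, Group B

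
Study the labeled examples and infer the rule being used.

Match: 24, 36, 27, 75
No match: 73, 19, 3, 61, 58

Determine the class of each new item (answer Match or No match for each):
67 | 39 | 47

No match, Match, No match

The simplest hypothesis consistent with all the labels is: multiple of 3 AND at least 19.
No match: 67, since 67 = 3·22 + 1, 67 ≥ 19. Match: 39, since 39 = 3·13, 39 ≥ 19. No match: 47, since 47 = 3·15 + 2, 47 ≥ 19.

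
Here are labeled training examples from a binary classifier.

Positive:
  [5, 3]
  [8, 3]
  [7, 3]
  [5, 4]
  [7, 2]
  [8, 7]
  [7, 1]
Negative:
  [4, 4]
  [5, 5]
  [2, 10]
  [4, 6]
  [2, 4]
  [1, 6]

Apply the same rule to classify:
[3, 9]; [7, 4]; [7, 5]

Negative, Positive, Positive

Looking at the examples, the only property every 'Positive' case has and every 'Negative' case lacks is: first > second.
[3, 9]: Negative (3 < 9).
[7, 4]: Positive (7 > 4).
[7, 5]: Positive (7 > 5).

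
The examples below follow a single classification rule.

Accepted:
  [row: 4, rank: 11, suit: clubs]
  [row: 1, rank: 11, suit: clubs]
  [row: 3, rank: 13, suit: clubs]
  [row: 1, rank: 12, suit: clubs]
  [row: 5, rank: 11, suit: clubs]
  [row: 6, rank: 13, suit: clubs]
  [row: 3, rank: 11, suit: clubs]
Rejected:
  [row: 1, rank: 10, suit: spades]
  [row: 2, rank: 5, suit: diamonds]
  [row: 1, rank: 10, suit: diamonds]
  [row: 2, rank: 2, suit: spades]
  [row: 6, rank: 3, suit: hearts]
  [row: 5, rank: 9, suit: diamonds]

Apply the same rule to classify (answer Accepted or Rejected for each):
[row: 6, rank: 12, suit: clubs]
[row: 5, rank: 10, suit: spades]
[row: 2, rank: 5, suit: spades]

Every 'Accepted' example satisfies: suit is clubs. None of the 'Rejected' examples do.

Accepted, Rejected, Rejected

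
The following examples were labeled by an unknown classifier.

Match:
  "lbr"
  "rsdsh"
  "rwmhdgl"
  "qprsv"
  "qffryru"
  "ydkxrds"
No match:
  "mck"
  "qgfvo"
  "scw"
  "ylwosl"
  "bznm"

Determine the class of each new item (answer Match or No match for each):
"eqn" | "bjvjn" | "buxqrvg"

No match, No match, Match

Comparing the two groups points to one rule — contains 'r'.
"eqn": no 'r' — does not satisfy this, so No match. "bjvjn": no 'r' — does not satisfy this, so No match. "buxqrvg": has 'r' — checks out, so Match.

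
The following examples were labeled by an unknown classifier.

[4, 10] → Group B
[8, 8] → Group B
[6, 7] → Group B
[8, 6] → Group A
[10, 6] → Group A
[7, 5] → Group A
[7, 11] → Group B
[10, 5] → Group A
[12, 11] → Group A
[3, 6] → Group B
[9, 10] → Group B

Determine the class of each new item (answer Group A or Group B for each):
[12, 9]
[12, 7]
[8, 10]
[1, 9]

Group A, Group A, Group B, Group B

The simplest hypothesis consistent with all the labels is: first > second.
[12, 9] → 12 > 9 → Group A. [12, 7] → 12 > 7 → Group A. [8, 10] → 8 < 10 → Group B. [1, 9] → 1 < 9 → Group B.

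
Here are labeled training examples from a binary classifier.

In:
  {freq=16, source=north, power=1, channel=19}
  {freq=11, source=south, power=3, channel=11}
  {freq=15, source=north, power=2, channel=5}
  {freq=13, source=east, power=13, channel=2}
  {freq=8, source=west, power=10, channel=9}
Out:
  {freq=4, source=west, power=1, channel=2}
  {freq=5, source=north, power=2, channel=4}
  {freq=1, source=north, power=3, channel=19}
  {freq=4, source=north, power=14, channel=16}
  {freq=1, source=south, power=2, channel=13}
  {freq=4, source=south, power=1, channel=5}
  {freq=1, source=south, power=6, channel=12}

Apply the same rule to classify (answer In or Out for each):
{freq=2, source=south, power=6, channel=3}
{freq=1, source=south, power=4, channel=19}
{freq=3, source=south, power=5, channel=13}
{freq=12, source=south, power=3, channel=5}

Out, Out, Out, In

All 'In' examples share one property — freq ≥ 8 — and every 'Out' example lacks it.
{freq=2, source=south, power=6, channel=3} — freq = 2, hence Out. {freq=1, source=south, power=4, channel=19} — freq = 1, hence Out. {freq=3, source=south, power=5, channel=13} — freq = 3, hence Out. {freq=12, source=south, power=3, channel=5} — freq = 12, hence In.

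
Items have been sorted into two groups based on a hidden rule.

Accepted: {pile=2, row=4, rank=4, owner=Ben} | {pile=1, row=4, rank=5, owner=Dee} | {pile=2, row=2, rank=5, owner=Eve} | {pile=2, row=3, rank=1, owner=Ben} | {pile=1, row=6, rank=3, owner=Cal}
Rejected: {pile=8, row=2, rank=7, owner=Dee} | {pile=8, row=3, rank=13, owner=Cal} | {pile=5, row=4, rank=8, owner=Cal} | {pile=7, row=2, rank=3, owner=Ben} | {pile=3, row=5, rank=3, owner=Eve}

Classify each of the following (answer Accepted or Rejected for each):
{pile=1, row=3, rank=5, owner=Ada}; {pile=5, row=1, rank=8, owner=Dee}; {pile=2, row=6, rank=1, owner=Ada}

The common property of the 'Accepted' items is: pile ≤ 2. No 'Rejected' item has it.
{pile=1, row=3, rank=5, owner=Ada} — pile = 1, hence Accepted.
{pile=5, row=1, rank=8, owner=Dee} — pile = 5, hence Rejected.
{pile=2, row=6, rank=1, owner=Ada} — pile = 2, hence Accepted.

Accepted, Rejected, Accepted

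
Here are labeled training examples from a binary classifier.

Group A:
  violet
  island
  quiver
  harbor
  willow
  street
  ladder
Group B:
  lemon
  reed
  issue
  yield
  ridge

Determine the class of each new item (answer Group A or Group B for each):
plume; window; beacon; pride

Group B, Group A, Group A, Group B

The distinguishing property — length 6 — holds for all the 'Group A' cases and none of the 'Group B' cases.
plume → length 5 → Group B. window → length 6 → Group A. beacon → length 6 → Group A. pride → length 5 → Group B.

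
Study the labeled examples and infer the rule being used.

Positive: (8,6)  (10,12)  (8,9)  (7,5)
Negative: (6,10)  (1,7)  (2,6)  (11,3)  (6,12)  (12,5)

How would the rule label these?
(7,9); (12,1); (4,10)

Positive, Negative, Negative

The classifier is using: |first − second| ≤ 2.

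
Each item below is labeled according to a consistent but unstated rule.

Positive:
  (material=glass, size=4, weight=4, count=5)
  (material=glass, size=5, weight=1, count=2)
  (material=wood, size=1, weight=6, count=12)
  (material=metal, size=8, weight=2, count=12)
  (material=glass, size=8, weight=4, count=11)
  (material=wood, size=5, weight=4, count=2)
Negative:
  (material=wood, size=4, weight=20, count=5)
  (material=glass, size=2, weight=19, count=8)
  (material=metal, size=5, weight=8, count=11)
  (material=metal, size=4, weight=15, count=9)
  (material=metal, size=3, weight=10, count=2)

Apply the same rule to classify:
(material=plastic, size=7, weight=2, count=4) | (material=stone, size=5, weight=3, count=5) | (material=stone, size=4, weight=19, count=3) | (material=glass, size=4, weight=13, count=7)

The rule appears to be: weight ≤ 6.
(material=plastic, size=7, weight=2, count=4): weight = 2, qualifies → Positive. (material=stone, size=5, weight=3, count=5): weight = 3, qualifies → Positive. (material=stone, size=4, weight=19, count=3): weight = 19, fails this test → Negative. (material=glass, size=4, weight=13, count=7): weight = 13, fails this test → Negative.

Positive, Positive, Negative, Negative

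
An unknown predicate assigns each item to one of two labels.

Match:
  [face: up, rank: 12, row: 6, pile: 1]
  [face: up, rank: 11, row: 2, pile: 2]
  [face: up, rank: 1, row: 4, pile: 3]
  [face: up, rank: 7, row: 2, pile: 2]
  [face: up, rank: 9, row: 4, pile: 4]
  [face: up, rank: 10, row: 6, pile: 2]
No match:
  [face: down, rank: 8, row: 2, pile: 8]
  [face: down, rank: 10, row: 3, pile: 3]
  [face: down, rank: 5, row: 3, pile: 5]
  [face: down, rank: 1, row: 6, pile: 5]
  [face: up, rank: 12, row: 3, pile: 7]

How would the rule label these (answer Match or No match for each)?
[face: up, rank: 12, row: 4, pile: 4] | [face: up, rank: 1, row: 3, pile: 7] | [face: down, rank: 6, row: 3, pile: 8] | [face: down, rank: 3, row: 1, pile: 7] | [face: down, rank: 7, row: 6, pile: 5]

Match, No match, No match, No match, No match

One predicate separates the groups cleanly: face is up AND pile ≤ 4.
[face: up, rank: 12, row: 4, pile: 4] → face is up, pile = 4 → Match. [face: up, rank: 1, row: 3, pile: 7] → face is up, pile = 7 → No match. [face: down, rank: 6, row: 3, pile: 8] → face is down, pile = 8 → No match. [face: down, rank: 3, row: 1, pile: 7] → face is down, pile = 7 → No match. [face: down, rank: 7, row: 6, pile: 5] → face is down, pile = 5 → No match.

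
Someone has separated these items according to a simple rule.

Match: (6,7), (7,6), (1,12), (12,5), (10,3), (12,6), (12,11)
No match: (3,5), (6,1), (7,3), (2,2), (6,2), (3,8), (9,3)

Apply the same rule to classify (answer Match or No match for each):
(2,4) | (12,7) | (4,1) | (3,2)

All 'Match' examples share one property — sum ≥ 13 — and every 'No match' example lacks it.
(2,4) — 2+4 = 6, hence No match.
(12,7) — 12+7 = 19, hence Match.
(4,1) — 4+1 = 5, hence No match.
(3,2) — 3+2 = 5, hence No match.

No match, Match, No match, No match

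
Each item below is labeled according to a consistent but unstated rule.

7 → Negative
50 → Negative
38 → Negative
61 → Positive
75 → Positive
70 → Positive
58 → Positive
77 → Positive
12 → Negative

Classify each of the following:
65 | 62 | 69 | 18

Positive, Positive, Positive, Negative

The classifier is using: at least 58.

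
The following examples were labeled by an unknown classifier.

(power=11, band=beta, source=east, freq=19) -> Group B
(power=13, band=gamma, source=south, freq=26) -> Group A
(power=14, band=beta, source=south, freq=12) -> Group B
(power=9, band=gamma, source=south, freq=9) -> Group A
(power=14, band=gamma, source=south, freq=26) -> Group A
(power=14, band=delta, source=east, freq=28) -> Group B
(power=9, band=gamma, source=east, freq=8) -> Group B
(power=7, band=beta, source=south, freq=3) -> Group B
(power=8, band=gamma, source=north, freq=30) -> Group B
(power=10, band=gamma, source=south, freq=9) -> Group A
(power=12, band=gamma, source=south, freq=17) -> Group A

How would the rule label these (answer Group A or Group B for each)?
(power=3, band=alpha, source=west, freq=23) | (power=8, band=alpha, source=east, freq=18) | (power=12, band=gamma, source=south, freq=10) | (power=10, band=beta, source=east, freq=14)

Every 'Group A' example satisfies: source is south AND band is gamma. None of the 'Group B' examples do.

Group B, Group B, Group A, Group B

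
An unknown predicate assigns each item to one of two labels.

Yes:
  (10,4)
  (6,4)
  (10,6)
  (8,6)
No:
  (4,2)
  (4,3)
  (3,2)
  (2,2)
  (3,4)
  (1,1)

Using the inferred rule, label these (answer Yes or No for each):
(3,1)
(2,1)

No, No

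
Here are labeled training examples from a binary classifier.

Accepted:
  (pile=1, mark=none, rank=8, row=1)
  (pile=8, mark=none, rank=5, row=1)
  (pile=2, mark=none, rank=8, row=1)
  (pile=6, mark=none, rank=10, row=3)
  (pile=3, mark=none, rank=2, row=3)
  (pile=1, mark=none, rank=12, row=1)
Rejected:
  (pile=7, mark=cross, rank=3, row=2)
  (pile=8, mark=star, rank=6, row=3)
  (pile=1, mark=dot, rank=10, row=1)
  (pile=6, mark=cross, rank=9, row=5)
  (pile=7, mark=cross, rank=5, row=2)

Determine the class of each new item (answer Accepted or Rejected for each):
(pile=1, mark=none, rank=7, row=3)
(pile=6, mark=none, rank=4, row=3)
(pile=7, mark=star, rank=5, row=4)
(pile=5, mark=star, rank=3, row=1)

Accepted, Accepted, Rejected, Rejected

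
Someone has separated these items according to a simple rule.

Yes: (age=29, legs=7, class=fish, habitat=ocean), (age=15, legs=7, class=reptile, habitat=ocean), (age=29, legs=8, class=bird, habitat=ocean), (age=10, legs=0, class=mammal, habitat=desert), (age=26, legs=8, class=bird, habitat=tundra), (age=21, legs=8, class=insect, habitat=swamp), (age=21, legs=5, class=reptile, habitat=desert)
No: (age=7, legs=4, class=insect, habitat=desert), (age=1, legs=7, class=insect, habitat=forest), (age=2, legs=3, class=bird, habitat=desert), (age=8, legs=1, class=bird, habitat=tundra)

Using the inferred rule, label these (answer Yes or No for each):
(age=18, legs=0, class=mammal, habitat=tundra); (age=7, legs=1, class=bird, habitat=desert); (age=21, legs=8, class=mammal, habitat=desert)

The rule appears to be: age ≥ 10.
(age=18, legs=0, class=mammal, habitat=tundra): age = 18, meets the rule → Yes.
(age=7, legs=1, class=bird, habitat=desert): age = 7, does not pass → No.
(age=21, legs=8, class=mammal, habitat=desert): age = 21, meets the rule → Yes.

Yes, No, Yes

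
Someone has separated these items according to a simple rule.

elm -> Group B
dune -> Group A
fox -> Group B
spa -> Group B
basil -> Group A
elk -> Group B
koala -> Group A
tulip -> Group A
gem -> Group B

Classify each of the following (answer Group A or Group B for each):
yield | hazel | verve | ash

Group A, Group A, Group A, Group B

All 'Group A' examples share one property — length ≥ 4 — and every 'Group B' example lacks it.
yield: length 5 — meets the rule, so Group A.
hazel: length 5 — meets the rule, so Group A.
verve: length 5 — meets the rule, so Group A.
ash: length 3 — fails the rule, so Group B.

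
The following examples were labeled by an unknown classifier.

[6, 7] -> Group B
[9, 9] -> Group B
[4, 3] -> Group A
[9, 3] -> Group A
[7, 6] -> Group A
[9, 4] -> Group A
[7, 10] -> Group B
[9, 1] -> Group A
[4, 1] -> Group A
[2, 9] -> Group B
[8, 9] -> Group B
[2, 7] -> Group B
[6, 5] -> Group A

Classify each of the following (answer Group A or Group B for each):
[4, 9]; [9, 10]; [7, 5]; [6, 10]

Group B, Group B, Group A, Group B

The pattern is that an item is 'Group A' exactly when: first > second.
Group B: [4, 9], since 4 < 9. Group B: [9, 10], since 9 < 10. Group A: [7, 5], since 7 > 5. Group B: [6, 10], since 6 < 10.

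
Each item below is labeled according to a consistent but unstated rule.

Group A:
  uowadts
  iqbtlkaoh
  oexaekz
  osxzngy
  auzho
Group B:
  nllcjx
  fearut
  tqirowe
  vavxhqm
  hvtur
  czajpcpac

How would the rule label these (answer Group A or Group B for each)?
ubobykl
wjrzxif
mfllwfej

Group A, Group B, Group B

A rule that fits every label: starts with a vowel — true of each 'Group A' example, false of each 'Group B' one.
ubobykl — starts with 'u', hence Group A. wjrzxif — starts with 'w', hence Group B. mfllwfej — starts with 'm', hence Group B.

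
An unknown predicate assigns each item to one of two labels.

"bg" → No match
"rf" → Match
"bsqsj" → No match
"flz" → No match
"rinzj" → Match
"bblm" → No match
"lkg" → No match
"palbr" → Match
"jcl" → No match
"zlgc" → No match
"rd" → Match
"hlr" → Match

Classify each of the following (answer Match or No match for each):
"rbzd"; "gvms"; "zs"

The distinguishing property — contains 'r' — holds for all the 'Match' cases and none of the 'No match' cases.

Match, No match, No match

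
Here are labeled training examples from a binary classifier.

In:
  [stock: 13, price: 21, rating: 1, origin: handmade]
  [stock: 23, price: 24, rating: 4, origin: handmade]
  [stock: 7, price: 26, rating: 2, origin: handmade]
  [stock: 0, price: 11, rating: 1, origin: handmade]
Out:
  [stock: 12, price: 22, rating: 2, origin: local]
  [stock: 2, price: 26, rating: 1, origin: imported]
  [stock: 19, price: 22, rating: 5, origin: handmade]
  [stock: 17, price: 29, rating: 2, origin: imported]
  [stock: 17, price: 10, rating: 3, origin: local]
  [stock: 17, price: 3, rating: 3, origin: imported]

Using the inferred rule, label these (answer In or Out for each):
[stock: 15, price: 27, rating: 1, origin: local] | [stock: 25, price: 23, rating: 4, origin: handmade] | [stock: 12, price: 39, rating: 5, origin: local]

'In' ⟺ origin is handmade AND rating ≤ 4.
[stock: 15, price: 27, rating: 1, origin: local]: origin is local, rating = 1 — fails this test, so Out.
[stock: 25, price: 23, rating: 4, origin: handmade]: origin is handmade, rating = 4 — checks out, so In.
[stock: 12, price: 39, rating: 5, origin: local]: origin is local, rating = 5 — fails this test, so Out.

Out, In, Out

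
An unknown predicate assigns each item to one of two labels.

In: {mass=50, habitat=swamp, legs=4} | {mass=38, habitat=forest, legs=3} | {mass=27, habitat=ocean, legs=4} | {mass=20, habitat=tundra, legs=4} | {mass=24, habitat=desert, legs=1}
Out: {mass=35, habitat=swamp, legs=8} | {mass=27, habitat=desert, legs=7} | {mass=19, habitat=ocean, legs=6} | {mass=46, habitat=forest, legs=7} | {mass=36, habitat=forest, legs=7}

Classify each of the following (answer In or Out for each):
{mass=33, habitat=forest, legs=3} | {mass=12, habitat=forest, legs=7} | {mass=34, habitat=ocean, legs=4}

Every 'In' example satisfies: legs ≤ 4. None of the 'Out' examples do.
In: {mass=33, habitat=forest, legs=3}, since legs = 3. Out: {mass=12, habitat=forest, legs=7}, since legs = 7. In: {mass=34, habitat=ocean, legs=4}, since legs = 4.

In, Out, In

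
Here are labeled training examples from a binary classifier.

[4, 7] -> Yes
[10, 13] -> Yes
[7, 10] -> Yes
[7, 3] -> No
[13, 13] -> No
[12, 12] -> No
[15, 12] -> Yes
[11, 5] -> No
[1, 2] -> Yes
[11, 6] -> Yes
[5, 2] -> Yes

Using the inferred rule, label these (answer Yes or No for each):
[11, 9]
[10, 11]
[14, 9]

The common property of the 'Yes' items is: sum is odd. No 'No' item has it.

No, Yes, Yes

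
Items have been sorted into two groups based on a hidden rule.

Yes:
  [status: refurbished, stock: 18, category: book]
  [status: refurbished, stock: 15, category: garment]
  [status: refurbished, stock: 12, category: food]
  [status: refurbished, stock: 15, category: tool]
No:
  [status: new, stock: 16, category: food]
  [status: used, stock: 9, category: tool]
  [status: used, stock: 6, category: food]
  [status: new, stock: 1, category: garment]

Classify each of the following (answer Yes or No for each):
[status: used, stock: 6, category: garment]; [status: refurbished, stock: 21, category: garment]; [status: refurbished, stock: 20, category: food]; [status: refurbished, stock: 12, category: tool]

No, Yes, Yes, Yes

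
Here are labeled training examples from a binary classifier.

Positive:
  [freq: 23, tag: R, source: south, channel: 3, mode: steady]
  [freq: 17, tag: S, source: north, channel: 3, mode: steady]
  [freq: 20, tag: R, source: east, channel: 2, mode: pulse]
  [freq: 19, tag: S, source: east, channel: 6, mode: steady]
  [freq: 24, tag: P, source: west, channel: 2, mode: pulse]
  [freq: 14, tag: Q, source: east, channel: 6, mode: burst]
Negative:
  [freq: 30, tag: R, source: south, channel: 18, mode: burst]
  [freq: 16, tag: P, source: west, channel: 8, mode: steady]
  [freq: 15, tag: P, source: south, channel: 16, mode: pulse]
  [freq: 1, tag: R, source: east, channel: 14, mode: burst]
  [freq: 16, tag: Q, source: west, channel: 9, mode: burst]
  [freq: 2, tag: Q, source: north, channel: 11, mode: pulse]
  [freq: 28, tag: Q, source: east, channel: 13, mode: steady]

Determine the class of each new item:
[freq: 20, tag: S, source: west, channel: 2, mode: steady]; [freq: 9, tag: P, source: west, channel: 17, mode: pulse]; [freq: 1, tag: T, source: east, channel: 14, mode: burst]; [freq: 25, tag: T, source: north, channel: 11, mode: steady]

Positive, Negative, Negative, Negative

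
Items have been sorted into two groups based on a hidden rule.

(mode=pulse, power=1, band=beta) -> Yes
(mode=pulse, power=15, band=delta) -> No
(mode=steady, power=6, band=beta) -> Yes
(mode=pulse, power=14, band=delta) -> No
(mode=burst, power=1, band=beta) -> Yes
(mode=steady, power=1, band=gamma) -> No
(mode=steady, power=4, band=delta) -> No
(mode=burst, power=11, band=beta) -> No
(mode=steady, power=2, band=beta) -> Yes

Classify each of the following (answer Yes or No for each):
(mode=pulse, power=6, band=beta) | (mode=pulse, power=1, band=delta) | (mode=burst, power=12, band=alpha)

The classifier is using: band is beta AND power ≤ 6.
(mode=pulse, power=6, band=beta): Yes (band is beta, power = 6). (mode=pulse, power=1, band=delta): No (band is delta, power = 1). (mode=burst, power=12, band=alpha): No (band is alpha, power = 12).

Yes, No, No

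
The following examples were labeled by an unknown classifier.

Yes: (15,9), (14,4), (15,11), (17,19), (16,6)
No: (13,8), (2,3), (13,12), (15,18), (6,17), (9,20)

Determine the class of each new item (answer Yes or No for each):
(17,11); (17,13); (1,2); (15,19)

Rule: sum is even. This holds for each 'Yes' example and fails for each 'No' one.
(17,11) → 17+11 = 28 → Yes.
(17,13) → 17+13 = 30 → Yes.
(1,2) → 1+2 = 3 → No.
(15,19) → 15+19 = 34 → Yes.

Yes, Yes, No, Yes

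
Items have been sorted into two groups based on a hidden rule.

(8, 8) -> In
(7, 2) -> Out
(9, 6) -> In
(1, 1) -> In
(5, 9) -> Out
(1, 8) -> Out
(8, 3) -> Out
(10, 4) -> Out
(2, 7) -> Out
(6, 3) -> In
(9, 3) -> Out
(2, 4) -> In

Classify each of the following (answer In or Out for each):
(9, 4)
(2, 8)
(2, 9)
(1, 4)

Out, Out, Out, In

The distinguishing property — |first − second| ≤ 3 — holds for all the 'In' cases and none of the 'Out' cases.
(9, 4): |9−4| = 5, doesn't match → Out. (2, 8): |2−8| = 6, doesn't match → Out. (2, 9): |2−9| = 7, doesn't match → Out. (1, 4): |1−4| = 3, checks out → In.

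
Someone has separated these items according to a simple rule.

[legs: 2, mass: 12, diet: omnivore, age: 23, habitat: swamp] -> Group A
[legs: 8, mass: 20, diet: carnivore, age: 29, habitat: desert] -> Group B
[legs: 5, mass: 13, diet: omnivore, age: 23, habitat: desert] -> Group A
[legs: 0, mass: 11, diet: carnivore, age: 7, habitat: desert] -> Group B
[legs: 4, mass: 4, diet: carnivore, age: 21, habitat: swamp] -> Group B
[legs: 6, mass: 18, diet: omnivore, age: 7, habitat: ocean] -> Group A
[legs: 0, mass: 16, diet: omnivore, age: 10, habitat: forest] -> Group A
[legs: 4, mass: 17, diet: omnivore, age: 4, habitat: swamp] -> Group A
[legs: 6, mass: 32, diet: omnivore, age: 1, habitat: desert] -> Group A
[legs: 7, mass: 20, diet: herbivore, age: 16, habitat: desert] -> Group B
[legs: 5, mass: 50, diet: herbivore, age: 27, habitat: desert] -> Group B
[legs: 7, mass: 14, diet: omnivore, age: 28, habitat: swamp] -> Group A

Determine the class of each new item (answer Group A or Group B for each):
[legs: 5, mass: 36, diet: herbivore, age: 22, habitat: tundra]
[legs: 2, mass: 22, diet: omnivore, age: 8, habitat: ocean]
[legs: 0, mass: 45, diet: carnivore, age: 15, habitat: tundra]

The pattern is that an item is 'Group A' exactly when: diet is omnivore.
[legs: 5, mass: 36, diet: herbivore, age: 22, habitat: tundra]: diet is herbivore, doesn't qualify → Group B.
[legs: 2, mass: 22, diet: omnivore, age: 8, habitat: ocean]: diet is omnivore, satisfies this → Group A.
[legs: 0, mass: 45, diet: carnivore, age: 15, habitat: tundra]: diet is carnivore, doesn't qualify → Group B.

Group B, Group A, Group B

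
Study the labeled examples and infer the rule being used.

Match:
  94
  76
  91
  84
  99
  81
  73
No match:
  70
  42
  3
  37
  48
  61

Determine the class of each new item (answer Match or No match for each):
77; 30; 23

Match, No match, No match

'Match' ⟺ at least 73.
77 — 77 ≥ 73, hence Match. 30 — 30 < 73, hence No match. 23 — 23 < 73, hence No match.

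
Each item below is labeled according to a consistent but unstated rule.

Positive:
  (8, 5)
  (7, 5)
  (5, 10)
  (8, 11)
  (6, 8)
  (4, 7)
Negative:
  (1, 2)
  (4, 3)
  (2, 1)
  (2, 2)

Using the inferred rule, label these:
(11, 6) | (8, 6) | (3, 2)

Positive, Positive, Negative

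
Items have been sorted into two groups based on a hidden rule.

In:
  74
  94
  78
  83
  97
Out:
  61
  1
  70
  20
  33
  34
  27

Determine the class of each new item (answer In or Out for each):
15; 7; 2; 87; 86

The pattern is that an item is 'In' exactly when: at least 74.
15 → 15 < 74 → Out.
7 → 7 < 74 → Out.
2 → 2 < 74 → Out.
87 → 87 ≥ 74 → In.
86 → 86 ≥ 74 → In.

Out, Out, Out, In, In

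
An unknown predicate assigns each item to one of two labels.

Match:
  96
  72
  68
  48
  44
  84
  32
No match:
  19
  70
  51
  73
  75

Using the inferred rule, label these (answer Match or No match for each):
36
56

Match, Match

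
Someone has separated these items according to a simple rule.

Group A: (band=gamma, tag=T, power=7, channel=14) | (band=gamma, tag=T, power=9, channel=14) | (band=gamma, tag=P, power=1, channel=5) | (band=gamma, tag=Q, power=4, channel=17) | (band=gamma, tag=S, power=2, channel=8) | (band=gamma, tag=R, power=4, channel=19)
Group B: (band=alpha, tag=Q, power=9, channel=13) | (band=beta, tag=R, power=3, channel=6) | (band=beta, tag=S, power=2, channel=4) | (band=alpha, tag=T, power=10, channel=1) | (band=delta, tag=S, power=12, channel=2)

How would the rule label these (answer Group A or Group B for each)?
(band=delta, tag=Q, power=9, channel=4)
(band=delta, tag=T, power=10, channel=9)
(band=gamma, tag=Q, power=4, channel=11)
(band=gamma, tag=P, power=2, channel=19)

Group B, Group B, Group A, Group A

A rule that fits every label: band is gamma — true of each 'Group A' example, false of each 'Group B' one.
(band=delta, tag=Q, power=9, channel=4): band is delta — doesn't qualify, so Group B.
(band=delta, tag=T, power=10, channel=9): band is delta — doesn't qualify, so Group B.
(band=gamma, tag=Q, power=4, channel=11): band is gamma — passes, so Group A.
(band=gamma, tag=P, power=2, channel=19): band is gamma — passes, so Group A.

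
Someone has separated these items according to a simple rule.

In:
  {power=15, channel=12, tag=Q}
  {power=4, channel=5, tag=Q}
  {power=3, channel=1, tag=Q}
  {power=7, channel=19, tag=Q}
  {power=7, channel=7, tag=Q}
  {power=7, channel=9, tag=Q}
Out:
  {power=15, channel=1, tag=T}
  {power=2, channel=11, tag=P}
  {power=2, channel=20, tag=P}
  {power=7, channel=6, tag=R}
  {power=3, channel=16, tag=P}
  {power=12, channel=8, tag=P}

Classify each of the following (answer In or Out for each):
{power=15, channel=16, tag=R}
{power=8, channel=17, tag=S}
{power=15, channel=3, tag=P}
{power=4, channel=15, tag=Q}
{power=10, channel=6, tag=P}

Out, Out, Out, In, Out

Comparing the two groups points to one rule — tag is Q.
Out: {power=15, channel=16, tag=R}, since tag is R. Out: {power=8, channel=17, tag=S}, since tag is S. Out: {power=15, channel=3, tag=P}, since tag is P. In: {power=4, channel=15, tag=Q}, since tag is Q. Out: {power=10, channel=6, tag=P}, since tag is P.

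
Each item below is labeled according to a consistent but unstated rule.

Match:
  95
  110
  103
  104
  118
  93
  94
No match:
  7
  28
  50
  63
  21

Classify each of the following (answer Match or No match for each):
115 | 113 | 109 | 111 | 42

Match, Match, Match, Match, No match

The rule appears to be: at least 93.
Match: 115, since 115 ≥ 93. Match: 113, since 113 ≥ 93. Match: 109, since 109 ≥ 93. Match: 111, since 111 ≥ 93. No match: 42, since 42 < 93.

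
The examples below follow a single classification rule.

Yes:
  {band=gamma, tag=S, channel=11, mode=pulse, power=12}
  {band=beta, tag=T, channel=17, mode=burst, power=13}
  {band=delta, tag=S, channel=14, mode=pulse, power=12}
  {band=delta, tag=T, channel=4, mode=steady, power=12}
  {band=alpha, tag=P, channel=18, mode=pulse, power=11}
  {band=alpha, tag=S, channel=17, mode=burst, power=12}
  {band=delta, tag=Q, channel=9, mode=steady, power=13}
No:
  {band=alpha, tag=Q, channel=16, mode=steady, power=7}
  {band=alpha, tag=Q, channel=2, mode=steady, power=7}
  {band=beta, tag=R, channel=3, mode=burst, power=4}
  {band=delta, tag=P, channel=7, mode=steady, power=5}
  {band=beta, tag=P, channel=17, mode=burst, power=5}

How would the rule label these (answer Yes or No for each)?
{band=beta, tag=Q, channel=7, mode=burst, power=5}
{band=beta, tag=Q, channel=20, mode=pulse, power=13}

No, Yes

The distinguishing property — power ≥ 11 — holds for all the 'Yes' cases and none of the 'No' cases.
No: {band=beta, tag=Q, channel=7, mode=burst, power=5}, since power = 5.
Yes: {band=beta, tag=Q, channel=20, mode=pulse, power=13}, since power = 13.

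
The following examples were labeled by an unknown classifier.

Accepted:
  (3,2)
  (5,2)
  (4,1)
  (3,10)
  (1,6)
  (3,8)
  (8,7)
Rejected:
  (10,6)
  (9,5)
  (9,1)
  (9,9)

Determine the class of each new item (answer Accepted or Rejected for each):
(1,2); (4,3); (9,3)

The pattern is that an item is 'Accepted' exactly when: sum is odd.

Accepted, Accepted, Rejected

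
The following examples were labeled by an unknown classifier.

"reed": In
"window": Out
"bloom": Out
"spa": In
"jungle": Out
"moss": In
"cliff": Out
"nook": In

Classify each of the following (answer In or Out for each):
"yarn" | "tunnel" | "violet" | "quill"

In, Out, Out, Out

A rule that fits every label: length ≤ 4 — true of each 'In' example, false of each 'Out' one.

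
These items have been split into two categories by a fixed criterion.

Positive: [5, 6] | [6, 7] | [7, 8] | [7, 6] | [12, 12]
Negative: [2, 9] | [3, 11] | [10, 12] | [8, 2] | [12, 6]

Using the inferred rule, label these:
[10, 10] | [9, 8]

All 'Positive' examples share one property — |first − second| ≤ 1 — and every 'Negative' example lacks it.
[10, 10] → |10−10| = 0 → Positive. [9, 8] → |9−8| = 1 → Positive.

Positive, Positive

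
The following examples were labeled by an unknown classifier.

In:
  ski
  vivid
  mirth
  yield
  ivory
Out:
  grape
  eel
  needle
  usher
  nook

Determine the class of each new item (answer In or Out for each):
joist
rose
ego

Checking candidate rules against both groups, what survives is: contains 'i'.
joist: has 'i' — checks out, so In. rose: no 'i' — lacks this property, so Out. ego: no 'i' — lacks this property, so Out.

In, Out, Out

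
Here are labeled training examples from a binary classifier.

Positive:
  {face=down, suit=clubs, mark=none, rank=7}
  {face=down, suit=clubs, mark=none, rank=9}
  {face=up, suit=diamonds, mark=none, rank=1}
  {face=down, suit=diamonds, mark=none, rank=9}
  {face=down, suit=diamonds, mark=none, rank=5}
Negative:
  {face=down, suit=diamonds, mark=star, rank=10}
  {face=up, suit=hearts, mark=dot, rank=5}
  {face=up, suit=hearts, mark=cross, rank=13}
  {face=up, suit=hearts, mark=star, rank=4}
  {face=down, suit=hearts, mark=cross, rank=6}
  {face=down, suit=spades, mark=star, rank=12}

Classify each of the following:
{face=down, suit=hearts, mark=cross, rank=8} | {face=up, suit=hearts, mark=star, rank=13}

The simplest hypothesis consistent with all the labels is: mark is none.
{face=down, suit=hearts, mark=cross, rank=8}: mark is cross — doesn't qualify, so Negative. {face=up, suit=hearts, mark=star, rank=13}: mark is star — doesn't qualify, so Negative.

Negative, Negative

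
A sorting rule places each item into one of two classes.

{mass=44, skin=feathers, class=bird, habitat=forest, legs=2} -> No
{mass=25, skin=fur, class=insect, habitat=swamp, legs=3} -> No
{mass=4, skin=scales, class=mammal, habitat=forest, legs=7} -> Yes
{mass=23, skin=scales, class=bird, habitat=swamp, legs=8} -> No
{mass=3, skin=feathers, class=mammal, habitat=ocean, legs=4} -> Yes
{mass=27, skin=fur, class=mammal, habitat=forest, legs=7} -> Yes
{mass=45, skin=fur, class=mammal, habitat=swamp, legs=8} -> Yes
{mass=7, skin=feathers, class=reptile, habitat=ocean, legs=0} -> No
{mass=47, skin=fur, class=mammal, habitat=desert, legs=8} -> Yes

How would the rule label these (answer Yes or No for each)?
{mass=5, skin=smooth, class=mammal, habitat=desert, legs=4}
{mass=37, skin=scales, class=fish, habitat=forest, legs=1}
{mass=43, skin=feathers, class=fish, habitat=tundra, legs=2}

Yes, No, No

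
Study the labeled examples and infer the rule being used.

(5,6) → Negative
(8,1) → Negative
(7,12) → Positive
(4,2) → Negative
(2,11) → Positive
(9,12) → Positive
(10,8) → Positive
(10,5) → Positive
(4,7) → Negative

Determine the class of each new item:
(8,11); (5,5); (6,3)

The common property of the 'Positive' items is: sum ≥ 13. No 'Negative' item has it.
(8,11) → 8+11 = 19 → Positive. (5,5) → 5+5 = 10 → Negative. (6,3) → 6+3 = 9 → Negative.

Positive, Negative, Negative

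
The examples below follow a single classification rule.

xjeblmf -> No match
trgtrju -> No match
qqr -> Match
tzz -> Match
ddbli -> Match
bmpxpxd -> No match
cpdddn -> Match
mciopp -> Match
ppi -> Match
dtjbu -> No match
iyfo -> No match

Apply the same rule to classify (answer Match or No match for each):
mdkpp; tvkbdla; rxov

The simplest hypothesis consistent with all the labels is: has a double letter.

Match, No match, No match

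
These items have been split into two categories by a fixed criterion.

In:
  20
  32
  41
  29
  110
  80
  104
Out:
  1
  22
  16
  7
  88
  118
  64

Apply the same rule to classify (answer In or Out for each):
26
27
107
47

In, Out, In, In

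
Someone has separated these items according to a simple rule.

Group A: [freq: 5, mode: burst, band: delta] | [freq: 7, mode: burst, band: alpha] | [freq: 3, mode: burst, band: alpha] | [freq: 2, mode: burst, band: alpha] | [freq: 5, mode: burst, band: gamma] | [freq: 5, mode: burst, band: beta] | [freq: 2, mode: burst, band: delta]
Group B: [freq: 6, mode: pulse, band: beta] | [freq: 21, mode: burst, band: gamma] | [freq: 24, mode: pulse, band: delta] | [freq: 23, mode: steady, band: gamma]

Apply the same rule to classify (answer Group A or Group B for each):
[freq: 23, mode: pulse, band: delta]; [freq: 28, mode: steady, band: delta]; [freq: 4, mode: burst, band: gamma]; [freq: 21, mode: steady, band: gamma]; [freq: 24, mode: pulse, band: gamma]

The simplest hypothesis consistent with all the labels is: mode is burst AND freq ≤ 7.
[freq: 23, mode: pulse, band: delta]: Group B (mode is pulse, freq = 23).
[freq: 28, mode: steady, band: delta]: Group B (mode is steady, freq = 28).
[freq: 4, mode: burst, band: gamma]: Group A (mode is burst, freq = 4).
[freq: 21, mode: steady, band: gamma]: Group B (mode is steady, freq = 21).
[freq: 24, mode: pulse, band: gamma]: Group B (mode is pulse, freq = 24).

Group B, Group B, Group A, Group B, Group B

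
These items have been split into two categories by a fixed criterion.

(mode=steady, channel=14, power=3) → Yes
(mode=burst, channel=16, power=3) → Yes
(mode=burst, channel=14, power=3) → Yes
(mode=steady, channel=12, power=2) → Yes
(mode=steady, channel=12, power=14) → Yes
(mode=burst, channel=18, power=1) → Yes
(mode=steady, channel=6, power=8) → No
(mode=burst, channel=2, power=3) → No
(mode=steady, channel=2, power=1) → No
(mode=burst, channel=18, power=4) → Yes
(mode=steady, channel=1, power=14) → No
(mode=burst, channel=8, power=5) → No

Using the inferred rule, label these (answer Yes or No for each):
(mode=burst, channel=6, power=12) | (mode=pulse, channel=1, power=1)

One predicate separates the groups cleanly: channel ≥ 12.
(mode=burst, channel=6, power=12): No (channel = 6). (mode=pulse, channel=1, power=1): No (channel = 1).

No, No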